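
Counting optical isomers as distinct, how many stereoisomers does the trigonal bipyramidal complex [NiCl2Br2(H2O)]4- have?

6

A trigonal bipyramid has two axial and three equatorial sites, which are chemically inequivalent.
Systematic enumeration (placing each ligand type in turn and discarding arrangements equivalent by rotation or reflection) gives 5 geometric isomers.
One of these lacks any improper symmetry element and so occurs as an enantiomeric pair, giving 5 + 1 = 6 stereoisomers in total.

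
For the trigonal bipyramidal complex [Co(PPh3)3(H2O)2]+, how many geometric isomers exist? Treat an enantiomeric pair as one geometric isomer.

In a trigonal bipyramid the two axial positions differ from the three equatorial ones.
The distinct arrangements are (3 in all): H2O both axial; H2O one axial, one equatorial; H2O both equatorial.

3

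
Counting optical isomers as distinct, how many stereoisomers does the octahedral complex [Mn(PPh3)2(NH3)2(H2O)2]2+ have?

6

There are 5 geometric isomers: PPh3 trans, NH3 trans, H2O trans; PPh3 cis, NH3 cis, H2O trans; PPh3 trans, NH3 cis, H2O cis; PPh3 cis, NH3 cis, H2O cis (chiral); PPh3 cis, NH3 trans, H2O cis.
One of these lacks any improper symmetry element and so occurs as an enantiomeric pair, giving 5 + 1 = 6 stereoisomers in total.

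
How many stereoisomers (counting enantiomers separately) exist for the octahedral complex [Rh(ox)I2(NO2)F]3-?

An octahedron has six vertices in three trans pairs; every non-trans pair is cis.
Each ox is bidentate and must span two cis positions.
Systematic placement gives 4 geometric isomers: I cis (3 arrangements, 2 chiral); I trans.
Of these, 2 lack any improper symmetry element and so occur as enantiomeric pairs, giving 4 + 2 = 6 stereoisomers in total.

6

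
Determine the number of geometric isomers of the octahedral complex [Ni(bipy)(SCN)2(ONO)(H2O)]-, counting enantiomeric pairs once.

4

The six octahedral sites form three mutually perpendicular trans pairs.
Each bipy is bidentate and must span two cis positions.
Systematic placement gives 4 geometric isomers: SCN cis (3 arrangements, 2 chiral); SCN trans.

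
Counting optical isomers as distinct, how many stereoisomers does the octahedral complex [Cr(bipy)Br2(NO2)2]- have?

An octahedron has six vertices in three trans pairs; every non-trans pair is cis.
Each bipy is bidentate and must span two cis positions.
The distinct arrangements are (3 in all): Br trans, NO2 cis; Br cis, NO2 cis (chiral); Br cis, NO2 trans.
One of these lacks any improper symmetry element and so occurs as an enantiomeric pair, giving 3 + 1 = 4 stereoisomers in total.

4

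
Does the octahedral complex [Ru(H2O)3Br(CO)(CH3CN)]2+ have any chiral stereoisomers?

The six octahedral sites form three mutually perpendicular trans pairs.
There are 4 geometric isomers: H2O mer (3 arrangements); H2O fac (chiral).
One of these lacks any improper symmetry element and so occurs as an enantiomeric pair, giving 4 + 1 = 5 stereoisomers in total.

yes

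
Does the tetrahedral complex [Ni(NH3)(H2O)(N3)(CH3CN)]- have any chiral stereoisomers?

yes

All four vertices of a tetrahedron are equivalent and mutually adjacent, so cis/trans isomerism cannot arise.
Only one geometric arrangement is possible; it has no improper symmetry element, so it exists as a pair of enantiomers (2 stereoisomers).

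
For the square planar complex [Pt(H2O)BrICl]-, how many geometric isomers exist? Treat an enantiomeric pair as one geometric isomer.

In a square planar complex each vertex has one trans partner and two cis neighbours.
The distinct arrangements are (3 in all): (Br/H2O trans, Cl/I trans); (Br/I trans, Cl/H2O trans); (Br/Cl trans, H2O/I trans).

3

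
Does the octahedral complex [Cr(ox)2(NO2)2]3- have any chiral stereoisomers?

The six octahedral sites form three mutually perpendicular trans pairs.
Each ox is bidentate and must span two cis positions.
Systematic placement gives 2 geometric isomers: NO2 trans; NO2 cis (chiral).
One of these lacks any improper symmetry element and so occurs as an enantiomeric pair, giving 2 + 1 = 3 stereoisomers in total.

yes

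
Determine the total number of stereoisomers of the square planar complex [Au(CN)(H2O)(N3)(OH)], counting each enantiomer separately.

In a square planar complex each vertex has one trans partner and two cis neighbours.
Systematic placement gives 3 geometric isomers: (CN/N3 trans, H2O/OH trans); (CN/OH trans, H2O/N3 trans); (CN/H2O trans, N3/OH trans).
Each arrangement has an internal mirror plane or centre of symmetry, so none is chiral.

3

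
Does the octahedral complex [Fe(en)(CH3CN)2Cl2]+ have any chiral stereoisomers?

An octahedron has six vertices in three trans pairs; every non-trans pair is cis.
Each en is bidentate and must span two cis positions.
Working through the distinct placements yields 3 geometric isomers: CH3CN trans, Cl cis; CH3CN cis, Cl cis (chiral); CH3CN cis, Cl trans.
One of these lacks any improper symmetry element and so occurs as an enantiomeric pair, giving 3 + 1 = 4 stereoisomers in total.

yes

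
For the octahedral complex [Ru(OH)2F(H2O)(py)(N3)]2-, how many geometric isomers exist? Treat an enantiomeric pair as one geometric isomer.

The six octahedral sites form three mutually perpendicular trans pairs.
Placing the ligands in turn and identifying arrangements related by rotation or reflection leaves 9 distinct geometric isomers.

9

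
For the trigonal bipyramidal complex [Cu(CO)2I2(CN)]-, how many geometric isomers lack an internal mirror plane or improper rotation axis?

A trigonal bipyramid has two axial and three equatorial sites, which are chemically inequivalent.
Placing the ligands in turn and identifying arrangements related by rotation or reflection leaves 5 distinct geometric isomers.
One of these lacks any improper symmetry element and so occurs as an enantiomeric pair, giving 5 + 1 = 6 stereoisomers in total.

1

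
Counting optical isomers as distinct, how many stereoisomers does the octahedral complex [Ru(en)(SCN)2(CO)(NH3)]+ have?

In an octahedral complex each vertex has one trans partner and four cis neighbours.
Each en is bidentate and must span two cis positions.
Systematic placement gives 4 geometric isomers: SCN cis (3 arrangements, 2 chiral); SCN trans.
Of these, 2 lack any improper symmetry element and so occur as enantiomeric pairs, giving 4 + 2 = 6 stereoisomers in total.

6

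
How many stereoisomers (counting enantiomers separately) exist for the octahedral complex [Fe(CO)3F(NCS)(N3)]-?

5

In an octahedral complex each vertex has one trans partner and four cis neighbours.
Systematic placement gives 4 geometric isomers: CO mer (3 arrangements); CO fac (chiral).
One of these lacks any improper symmetry element and so occurs as an enantiomeric pair, giving 4 + 1 = 5 stereoisomers in total.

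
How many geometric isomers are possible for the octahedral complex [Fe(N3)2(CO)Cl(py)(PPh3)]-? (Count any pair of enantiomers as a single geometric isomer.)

Exhaustive case analysis gives 9 geometric isomers.

9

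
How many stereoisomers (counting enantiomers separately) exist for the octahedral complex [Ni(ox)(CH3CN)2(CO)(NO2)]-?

6

The six octahedral sites form three mutually perpendicular trans pairs.
Each ox is bidentate and must span two cis positions.
Systematic placement gives 4 geometric isomers: CH3CN trans; CH3CN cis (3 arrangements, 2 chiral).
Of these, 2 lack any improper symmetry element and so occur as enantiomeric pairs, giving 4 + 2 = 6 stereoisomers in total.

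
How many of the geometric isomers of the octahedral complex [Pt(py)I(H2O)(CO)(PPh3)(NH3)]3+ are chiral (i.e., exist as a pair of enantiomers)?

15

In an octahedral complex each vertex has one trans partner and four cis neighbours.
Systematic enumeration (placing each ligand type in turn and discarding arrangements equivalent by rotation or reflection) gives 15 geometric isomers.
Of these, 15 lack any improper symmetry element and so occur as enantiomeric pairs, giving 15 + 15 = 30 stereoisomers in total.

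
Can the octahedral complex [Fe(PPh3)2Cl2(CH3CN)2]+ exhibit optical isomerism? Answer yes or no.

yes

The six octahedral sites form three mutually perpendicular trans pairs.
Systematic placement gives 5 geometric isomers: PPh3 trans, Cl trans, CH3CN trans; PPh3 cis, Cl cis, CH3CN trans; PPh3 trans, Cl cis, CH3CN cis; PPh3 cis, Cl cis, CH3CN cis (chiral); PPh3 cis, Cl trans, CH3CN cis.
One of these lacks any improper symmetry element and so occurs as an enantiomeric pair, giving 5 + 1 = 6 stereoisomers in total.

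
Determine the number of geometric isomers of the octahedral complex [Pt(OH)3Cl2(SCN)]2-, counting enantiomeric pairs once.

3

An octahedron has six vertices in three trans pairs; every non-trans pair is cis.
Systematic placement gives 3 geometric isomers: OH mer, Cl trans; OH fac, Cl cis; OH mer, Cl cis.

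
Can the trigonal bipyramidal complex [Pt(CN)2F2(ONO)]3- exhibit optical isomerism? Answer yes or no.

In a trigonal bipyramid the two axial positions differ from the three equatorial ones.
Systematic enumeration (placing each ligand type in turn and discarding arrangements equivalent by rotation or reflection) gives 5 geometric isomers.
One of these lacks any improper symmetry element and so occurs as an enantiomeric pair, giving 5 + 1 = 6 stereoisomers in total.

yes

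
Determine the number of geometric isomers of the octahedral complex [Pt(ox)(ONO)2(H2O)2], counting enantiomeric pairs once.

3

In an octahedral complex each vertex has one trans partner and four cis neighbours.
Each ox is bidentate and must span two cis positions.
Working through the distinct placements yields 3 geometric isomers: ONO cis, H2O trans; ONO cis, H2O cis (chiral); ONO trans, H2O cis.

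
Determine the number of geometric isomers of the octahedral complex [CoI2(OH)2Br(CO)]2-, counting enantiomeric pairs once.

6

Working through the distinct placements yields 6 geometric isomers: I trans, OH trans; I cis, OH cis (3 arrangements, 2 chiral); I cis, OH trans; I trans, OH cis.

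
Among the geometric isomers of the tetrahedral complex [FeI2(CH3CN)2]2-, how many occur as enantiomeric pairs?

0

All four vertices of a tetrahedron are equivalent and mutually adjacent, so cis/trans isomerism cannot arise.
Only one geometric arrangement is possible.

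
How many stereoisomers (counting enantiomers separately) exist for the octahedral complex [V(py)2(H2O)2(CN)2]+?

6

The distinct arrangements are (5 in all): py trans, H2O trans, CN trans; py cis, H2O cis, CN trans; py trans, H2O cis, CN cis; py cis, H2O cis, CN cis (chiral); py cis, H2O trans, CN cis.
One of these lacks any improper symmetry element and so occurs as an enantiomeric pair, giving 5 + 1 = 6 stereoisomers in total.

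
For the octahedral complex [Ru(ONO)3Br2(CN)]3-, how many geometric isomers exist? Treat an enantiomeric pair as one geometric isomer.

3

In an octahedral complex each vertex has one trans partner and four cis neighbours.
Systematic placement gives 3 geometric isomers: ONO mer, Br trans; ONO mer, Br cis; ONO fac, Br cis.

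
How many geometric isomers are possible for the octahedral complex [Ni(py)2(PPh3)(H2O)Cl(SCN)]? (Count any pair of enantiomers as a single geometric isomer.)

In an octahedral complex each vertex has one trans partner and four cis neighbours.
Systematic enumeration (placing each ligand type in turn and discarding arrangements equivalent by rotation or reflection) gives 9 geometric isomers.

9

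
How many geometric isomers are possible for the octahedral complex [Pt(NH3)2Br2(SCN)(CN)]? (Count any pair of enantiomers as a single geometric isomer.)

The six octahedral sites form three mutually perpendicular trans pairs.
Working through the distinct placements yields 6 geometric isomers: NH3 cis, Br trans; NH3 trans, Br trans; NH3 cis, Br cis (3 arrangements, 2 chiral); NH3 trans, Br cis.

6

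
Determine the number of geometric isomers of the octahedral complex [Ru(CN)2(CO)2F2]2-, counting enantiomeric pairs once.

5

In an octahedral complex each vertex has one trans partner and four cis neighbours.
Systematic placement gives 5 geometric isomers: CN trans, CO trans, F trans; CN trans, CO cis, F cis; CN cis, CO cis, F trans; CN cis, CO cis, F cis (chiral); CN cis, CO trans, F cis.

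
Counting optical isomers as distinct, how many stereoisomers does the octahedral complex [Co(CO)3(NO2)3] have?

2

An octahedron has six vertices in three trans pairs; every non-trans pair is cis.
There are 2 geometric isomers: CO mer; CO fac.
Each arrangement has an internal mirror plane or centre of symmetry, so none is chiral.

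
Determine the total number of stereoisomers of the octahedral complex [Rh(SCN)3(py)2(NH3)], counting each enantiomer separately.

Systematic placement gives 3 geometric isomers: SCN mer, py trans; SCN fac, py cis; SCN mer, py cis.
Each arrangement has an internal mirror plane or centre of symmetry, so none is chiral.

3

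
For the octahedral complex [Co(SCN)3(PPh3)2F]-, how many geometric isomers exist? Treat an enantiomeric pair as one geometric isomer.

3

In an octahedral complex each vertex has one trans partner and four cis neighbours.
There are 3 geometric isomers: SCN mer, PPh3 cis; SCN mer, PPh3 trans; SCN fac, PPh3 cis.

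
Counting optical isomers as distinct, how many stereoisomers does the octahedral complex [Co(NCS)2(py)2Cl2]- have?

6

Working through the distinct placements yields 5 geometric isomers: NCS trans, py trans, Cl trans; NCS cis, py cis, Cl trans; NCS cis, py trans, Cl cis; NCS cis, py cis, Cl cis (chiral); NCS trans, py cis, Cl cis.
One of these lacks any improper symmetry element and so occurs as an enantiomeric pair, giving 5 + 1 = 6 stereoisomers in total.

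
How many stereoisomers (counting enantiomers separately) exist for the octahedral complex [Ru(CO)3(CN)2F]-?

The six octahedral sites form three mutually perpendicular trans pairs.
The distinct arrangements are (3 in all): CO mer, CN trans; CO fac, CN cis; CO mer, CN cis.
Each arrangement has an internal mirror plane or centre of symmetry, so none is chiral.

3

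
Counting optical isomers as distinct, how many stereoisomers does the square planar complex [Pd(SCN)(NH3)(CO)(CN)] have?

3

In a square planar complex each vertex has one trans partner and two cis neighbours.
The distinct arrangements are (3 in all): (CN/NH3 trans, CO/SCN trans); (CN/SCN trans, CO/NH3 trans); (CN/CO trans, NH3/SCN trans).
Each arrangement has an internal mirror plane or centre of symmetry, so none is chiral.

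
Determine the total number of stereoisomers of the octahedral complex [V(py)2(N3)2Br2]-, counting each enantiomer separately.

6

In an octahedral complex each vertex has one trans partner and four cis neighbours.
The distinct arrangements are (5 in all): py trans, N3 trans, Br trans; py cis, N3 cis, Br trans; py trans, N3 cis, Br cis; py cis, N3 cis, Br cis (chiral); py cis, N3 trans, Br cis.
One of these lacks any improper symmetry element and so occurs as an enantiomeric pair, giving 5 + 1 = 6 stereoisomers in total.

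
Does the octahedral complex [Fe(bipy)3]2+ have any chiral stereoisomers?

yes

In an octahedral complex each vertex has one trans partner and four cis neighbours.
Each bipy is bidentate and must span two cis positions.
Only one geometric arrangement is possible; it has no improper symmetry element, so it exists as a pair of enantiomers (2 stereoisomers).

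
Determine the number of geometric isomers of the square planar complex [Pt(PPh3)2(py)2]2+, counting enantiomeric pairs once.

Working through the distinct placements yields 2 geometric isomers: PPh3 cis; PPh3 trans.

2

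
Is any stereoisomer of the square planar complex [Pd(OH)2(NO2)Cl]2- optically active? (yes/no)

Working through the distinct placements yields 2 geometric isomers: OH cis; OH trans.
Each arrangement has an internal mirror plane or centre of symmetry, so none is chiral.

no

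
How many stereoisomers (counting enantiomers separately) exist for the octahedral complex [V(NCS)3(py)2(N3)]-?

3

There are 3 geometric isomers: NCS mer, py trans; NCS fac, py cis; NCS mer, py cis.
Each arrangement has an internal mirror plane or centre of symmetry, so none is chiral.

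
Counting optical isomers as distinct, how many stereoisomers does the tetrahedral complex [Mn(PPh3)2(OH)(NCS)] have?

1

All four vertices of a tetrahedron are equivalent and mutually adjacent, so cis/trans isomerism cannot arise.
Only one geometric arrangement is possible.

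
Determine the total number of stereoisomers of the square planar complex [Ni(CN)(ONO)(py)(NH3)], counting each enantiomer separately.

3

In a square planar complex each vertex has one trans partner and two cis neighbours.
Systematic placement gives 3 geometric isomers: (CN/ONO trans, NH3/py trans); (CN/py trans, NH3/ONO trans); (CN/NH3 trans, ONO/py trans).
Each arrangement has an internal mirror plane or centre of symmetry, so none is chiral.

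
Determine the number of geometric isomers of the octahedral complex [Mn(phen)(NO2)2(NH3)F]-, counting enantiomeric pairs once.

4

Each phen is bidentate and must span two cis positions.
The distinct arrangements are (4 in all): NO2 cis (3 arrangements, 2 chiral); NO2 trans.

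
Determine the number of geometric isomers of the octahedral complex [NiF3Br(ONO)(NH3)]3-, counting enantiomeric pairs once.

4

An octahedron has six vertices in three trans pairs; every non-trans pair is cis.
There are 4 geometric isomers: F mer (3 arrangements); F fac (chiral).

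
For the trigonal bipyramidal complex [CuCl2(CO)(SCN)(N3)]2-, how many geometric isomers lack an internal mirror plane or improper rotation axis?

In a trigonal bipyramid the two axial positions differ from the three equatorial ones.
Exhaustive case analysis gives 7 geometric isomers.
Of these, 3 lack any improper symmetry element and so occur as enantiomeric pairs, giving 7 + 3 = 10 stereoisomers in total.

3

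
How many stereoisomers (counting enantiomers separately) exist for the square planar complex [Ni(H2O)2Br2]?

2

A square has two trans pairs of vertices; adjacent vertices are cis.
Systematic placement gives 2 geometric isomers: H2O cis; H2O trans.
Each arrangement has an internal mirror plane or centre of symmetry, so none is chiral.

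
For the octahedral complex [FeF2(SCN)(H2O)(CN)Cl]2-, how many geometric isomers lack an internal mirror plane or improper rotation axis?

6

An octahedron has six vertices in three trans pairs; every non-trans pair is cis.
Exhaustive case analysis gives 9 geometric isomers.
Of these, 6 lack any improper symmetry element and so occur as enantiomeric pairs, giving 9 + 6 = 15 stereoisomers in total.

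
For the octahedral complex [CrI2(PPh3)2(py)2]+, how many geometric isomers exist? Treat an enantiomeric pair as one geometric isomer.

In an octahedral complex each vertex has one trans partner and four cis neighbours.
Systematic placement gives 5 geometric isomers: I trans, PPh3 trans, py trans; I trans, PPh3 cis, py cis; I cis, PPh3 cis, py trans; I cis, PPh3 cis, py cis (chiral); I cis, PPh3 trans, py cis.

5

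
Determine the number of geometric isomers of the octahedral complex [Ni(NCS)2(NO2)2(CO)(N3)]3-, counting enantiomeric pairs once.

An octahedron has six vertices in three trans pairs; every non-trans pair is cis.
The distinct arrangements are (6 in all): NCS trans, NO2 trans; NCS cis, NO2 cis (3 arrangements, 2 chiral); NCS cis, NO2 trans; NCS trans, NO2 cis.

6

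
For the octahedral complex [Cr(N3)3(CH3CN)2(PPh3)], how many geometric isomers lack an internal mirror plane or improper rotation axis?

0

The six octahedral sites form three mutually perpendicular trans pairs.
The distinct arrangements are (3 in all): N3 mer, CH3CN trans; N3 fac, CH3CN cis; N3 mer, CH3CN cis.
Each arrangement has an internal mirror plane or centre of symmetry, so none is chiral.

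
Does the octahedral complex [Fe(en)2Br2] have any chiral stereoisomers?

In an octahedral complex each vertex has one trans partner and four cis neighbours.
Each en is bidentate and must span two cis positions.
The distinct arrangements are (2 in all): Br trans; Br cis (chiral).
One of these lacks any improper symmetry element and so occurs as an enantiomeric pair, giving 2 + 1 = 3 stereoisomers in total.

yes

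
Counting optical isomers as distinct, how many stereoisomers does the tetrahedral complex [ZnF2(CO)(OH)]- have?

In a tetrahedral complex all four positions are equivalent and every pair of ligands is adjacent — there is no cis/trans distinction.
Only one geometric arrangement is possible.

1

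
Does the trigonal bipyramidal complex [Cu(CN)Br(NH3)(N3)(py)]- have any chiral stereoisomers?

A trigonal bipyramid has two axial and three equatorial sites, which are chemically inequivalent.
Placing the ligands in turn and identifying arrangements related by rotation or reflection leaves 10 distinct geometric isomers.
Of these, 10 lack any improper symmetry element and so occur as enantiomeric pairs, giving 10 + 10 = 20 stereoisomers in total.

yes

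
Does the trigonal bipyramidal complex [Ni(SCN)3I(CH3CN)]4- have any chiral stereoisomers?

no

In a trigonal bipyramid the two axial positions differ from the three equatorial ones.
Systematic placement gives 4 geometric isomers: I axial, CH3CN axial; I equatorial, CH3CN axial; I axial, CH3CN equatorial; I equatorial, CH3CN equatorial.
Each arrangement has an internal mirror plane or centre of symmetry, so none is chiral.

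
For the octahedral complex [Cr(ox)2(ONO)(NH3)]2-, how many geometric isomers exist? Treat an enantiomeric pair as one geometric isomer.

2

Each ox is bidentate and must span two cis positions.
There are 2 geometric isomers: ONO and NH3 mutually trans; ONO and NH3 mutually cis (chiral).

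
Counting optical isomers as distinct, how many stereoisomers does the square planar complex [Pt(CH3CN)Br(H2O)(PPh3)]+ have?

3

Systematic placement gives 3 geometric isomers: (Br/H2O trans, CH3CN/PPh3 trans); (Br/PPh3 trans, CH3CN/H2O trans); (Br/CH3CN trans, H2O/PPh3 trans).
Each arrangement has an internal mirror plane or centre of symmetry, so none is chiral.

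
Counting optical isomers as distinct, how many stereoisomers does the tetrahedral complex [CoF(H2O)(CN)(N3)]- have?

Only one geometric arrangement is possible; it has no improper symmetry element, so it exists as a pair of enantiomers (2 stereoisomers).

2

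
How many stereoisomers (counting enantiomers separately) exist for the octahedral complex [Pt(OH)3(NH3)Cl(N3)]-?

5

In an octahedral complex each vertex has one trans partner and four cis neighbours.
Working through the distinct placements yields 4 geometric isomers: OH mer (3 arrangements); OH fac (chiral).
One of these lacks any improper symmetry element and so occurs as an enantiomeric pair, giving 4 + 1 = 5 stereoisomers in total.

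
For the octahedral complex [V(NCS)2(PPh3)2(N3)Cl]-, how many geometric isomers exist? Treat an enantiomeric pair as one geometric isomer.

In an octahedral complex each vertex has one trans partner and four cis neighbours.
Working through the distinct placements yields 6 geometric isomers: NCS trans, PPh3 trans; NCS cis, PPh3 cis (3 arrangements, 2 chiral); NCS cis, PPh3 trans; NCS trans, PPh3 cis.

6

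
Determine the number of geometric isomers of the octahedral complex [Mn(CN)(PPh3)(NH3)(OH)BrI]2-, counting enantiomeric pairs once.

15

An octahedron has six vertices in three trans pairs; every non-trans pair is cis.
Exhaustive case analysis gives 15 geometric isomers.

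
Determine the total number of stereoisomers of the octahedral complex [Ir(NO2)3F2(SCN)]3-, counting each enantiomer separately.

3

An octahedron has six vertices in three trans pairs; every non-trans pair is cis.
There are 3 geometric isomers: NO2 mer, F trans; NO2 fac, F cis; NO2 mer, F cis.
Each arrangement has an internal mirror plane or centre of symmetry, so none is chiral.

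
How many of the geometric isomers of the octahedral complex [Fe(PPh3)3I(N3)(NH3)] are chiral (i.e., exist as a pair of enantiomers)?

An octahedron has six vertices in three trans pairs; every non-trans pair is cis.
The distinct arrangements are (4 in all): PPh3 mer (3 arrangements); PPh3 fac (chiral).
One of these lacks any improper symmetry element and so occurs as an enantiomeric pair, giving 4 + 1 = 5 stereoisomers in total.

1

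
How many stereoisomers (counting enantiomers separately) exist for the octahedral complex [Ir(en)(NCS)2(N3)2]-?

An octahedron has six vertices in three trans pairs; every non-trans pair is cis.
Each en is bidentate and must span two cis positions.
There are 3 geometric isomers: NCS cis, N3 trans; NCS cis, N3 cis (chiral); NCS trans, N3 cis.
One of these lacks any improper symmetry element and so occurs as an enantiomeric pair, giving 3 + 1 = 4 stereoisomers in total.

4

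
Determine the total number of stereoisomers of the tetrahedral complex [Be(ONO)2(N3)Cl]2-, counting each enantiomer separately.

All four vertices of a tetrahedron are equivalent and mutually adjacent, so cis/trans isomerism cannot arise.
Only one geometric arrangement is possible.

1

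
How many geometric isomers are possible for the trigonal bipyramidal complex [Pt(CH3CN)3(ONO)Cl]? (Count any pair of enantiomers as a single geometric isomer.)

4

A trigonal bipyramid has two axial and three equatorial sites, which are chemically inequivalent.
The distinct arrangements are (4 in all): ONO equatorial, Cl equatorial; ONO equatorial, Cl axial; ONO axial, Cl equatorial; ONO axial, Cl axial.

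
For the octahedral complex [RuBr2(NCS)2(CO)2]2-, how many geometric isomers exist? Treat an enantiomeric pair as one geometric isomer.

Systematic placement gives 5 geometric isomers: Br trans, NCS trans, CO trans; Br trans, NCS cis, CO cis; Br cis, NCS trans, CO cis; Br cis, NCS cis, CO cis (chiral); Br cis, NCS cis, CO trans.

5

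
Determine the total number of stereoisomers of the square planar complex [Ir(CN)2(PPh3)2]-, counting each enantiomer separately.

2

Working through the distinct placements yields 2 geometric isomers: CN cis; CN trans.
Each arrangement has an internal mirror plane or centre of symmetry, so none is chiral.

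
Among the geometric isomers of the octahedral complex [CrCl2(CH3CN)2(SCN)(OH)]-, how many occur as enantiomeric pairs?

An octahedron has six vertices in three trans pairs; every non-trans pair is cis.
The distinct arrangements are (6 in all): Cl trans, CH3CN trans; Cl cis, CH3CN trans; Cl cis, CH3CN cis (3 arrangements, 2 chiral); Cl trans, CH3CN cis.
Of these, 2 lack any improper symmetry element and so occur as enantiomeric pairs, giving 6 + 2 = 8 stereoisomers in total.

2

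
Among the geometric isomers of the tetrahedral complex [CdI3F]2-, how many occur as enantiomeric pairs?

In a tetrahedral complex all four positions are equivalent and every pair of ligands is adjacent — there is no cis/trans distinction.
Only one geometric arrangement is possible.

0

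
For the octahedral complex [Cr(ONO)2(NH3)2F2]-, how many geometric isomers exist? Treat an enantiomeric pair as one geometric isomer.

An octahedron has six vertices in three trans pairs; every non-trans pair is cis.
Working through the distinct placements yields 5 geometric isomers: ONO trans, NH3 trans, F trans; ONO cis, NH3 cis, F trans; ONO trans, NH3 cis, F cis; ONO cis, NH3 cis, F cis (chiral); ONO cis, NH3 trans, F cis.

5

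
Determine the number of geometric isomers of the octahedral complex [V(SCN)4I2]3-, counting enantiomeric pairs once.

An octahedron has six vertices in three trans pairs; every non-trans pair is cis.
Working through the distinct placements yields 2 geometric isomers: I trans; I cis.

2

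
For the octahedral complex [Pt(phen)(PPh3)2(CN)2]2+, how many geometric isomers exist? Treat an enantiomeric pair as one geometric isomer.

3

Each phen is bidentate and must span two cis positions.
The distinct arrangements are (3 in all): PPh3 cis, CN trans; PPh3 cis, CN cis (chiral); PPh3 trans, CN cis.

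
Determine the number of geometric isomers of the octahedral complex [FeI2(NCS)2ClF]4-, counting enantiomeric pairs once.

6

In an octahedral complex each vertex has one trans partner and four cis neighbours.
Systematic placement gives 6 geometric isomers: I trans, NCS trans; I cis, NCS cis (3 arrangements, 2 chiral); I cis, NCS trans; I trans, NCS cis.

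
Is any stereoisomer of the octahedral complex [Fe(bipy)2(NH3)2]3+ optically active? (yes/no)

An octahedron has six vertices in three trans pairs; every non-trans pair is cis.
Each bipy is bidentate and must span two cis positions.
Working through the distinct placements yields 2 geometric isomers: NH3 trans; NH3 cis (chiral).
One of these lacks any improper symmetry element and so occurs as an enantiomeric pair, giving 2 + 1 = 3 stereoisomers in total.

yes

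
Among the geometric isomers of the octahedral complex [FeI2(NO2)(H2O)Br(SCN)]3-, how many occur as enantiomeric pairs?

6

The six octahedral sites form three mutually perpendicular trans pairs.
Placing the ligands in turn and identifying arrangements related by rotation or reflection leaves 9 distinct geometric isomers.
Of these, 6 lack any improper symmetry element and so occur as enantiomeric pairs, giving 9 + 6 = 15 stereoisomers in total.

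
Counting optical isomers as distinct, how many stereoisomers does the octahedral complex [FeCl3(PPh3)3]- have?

The six octahedral sites form three mutually perpendicular trans pairs.
Systematic placement gives 2 geometric isomers: Cl mer; Cl fac.
Each arrangement has an internal mirror plane or centre of symmetry, so none is chiral.

2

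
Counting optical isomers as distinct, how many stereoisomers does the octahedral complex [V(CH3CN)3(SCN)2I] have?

There are 3 geometric isomers: CH3CN mer, SCN trans; CH3CN mer, SCN cis; CH3CN fac, SCN cis.
Each arrangement has an internal mirror plane or centre of symmetry, so none is chiral.

3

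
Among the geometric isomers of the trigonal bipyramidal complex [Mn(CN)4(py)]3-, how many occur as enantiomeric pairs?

In a trigonal bipyramid the two axial positions differ from the three equatorial ones.
The distinct arrangements are (2 in all): py equatorial; py axial.
Each arrangement has an internal mirror plane or centre of symmetry, so none is chiral.

0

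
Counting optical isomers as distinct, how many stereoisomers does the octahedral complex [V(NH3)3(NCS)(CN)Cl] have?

5

Working through the distinct placements yields 4 geometric isomers: NH3 mer (3 arrangements); NH3 fac (chiral).
One of these lacks any improper symmetry element and so occurs as an enantiomeric pair, giving 4 + 1 = 5 stereoisomers in total.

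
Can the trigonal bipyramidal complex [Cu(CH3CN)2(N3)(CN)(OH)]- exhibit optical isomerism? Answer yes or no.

yes

In a trigonal bipyramid the two axial positions differ from the three equatorial ones.
Exhaustive case analysis gives 7 geometric isomers.
Of these, 3 lack any improper symmetry element and so occur as enantiomeric pairs, giving 7 + 3 = 10 stereoisomers in total.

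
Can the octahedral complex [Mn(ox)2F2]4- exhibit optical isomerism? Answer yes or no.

yes

The six octahedral sites form three mutually perpendicular trans pairs.
Each ox is bidentate and must span two cis positions.
Systematic placement gives 2 geometric isomers: F trans; F cis (chiral).
One of these lacks any improper symmetry element and so occurs as an enantiomeric pair, giving 2 + 1 = 3 stereoisomers in total.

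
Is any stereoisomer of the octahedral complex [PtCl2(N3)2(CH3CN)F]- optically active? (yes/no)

yes

In an octahedral complex each vertex has one trans partner and four cis neighbours.
There are 6 geometric isomers: Cl cis, N3 trans; Cl cis, N3 cis (3 arrangements, 2 chiral); Cl trans, N3 trans; Cl trans, N3 cis.
Of these, 2 lack any improper symmetry element and so occur as enantiomeric pairs, giving 6 + 2 = 8 stereoisomers in total.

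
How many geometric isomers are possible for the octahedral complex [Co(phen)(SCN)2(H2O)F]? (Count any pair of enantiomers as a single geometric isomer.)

4

The six octahedral sites form three mutually perpendicular trans pairs.
Each phen is bidentate and must span two cis positions.
There are 4 geometric isomers: SCN cis (3 arrangements, 2 chiral); SCN trans.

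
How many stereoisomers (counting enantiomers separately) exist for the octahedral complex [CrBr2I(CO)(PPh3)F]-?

15

An octahedron has six vertices in three trans pairs; every non-trans pair is cis.
Systematic enumeration (placing each ligand type in turn and discarding arrangements equivalent by rotation or reflection) gives 9 geometric isomers.
Of these, 6 lack any improper symmetry element and so occur as enantiomeric pairs, giving 9 + 6 = 15 stereoisomers in total.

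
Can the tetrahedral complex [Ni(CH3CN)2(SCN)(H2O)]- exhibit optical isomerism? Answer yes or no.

no

All four vertices of a tetrahedron are equivalent and mutually adjacent, so cis/trans isomerism cannot arise.
Only one geometric arrangement is possible.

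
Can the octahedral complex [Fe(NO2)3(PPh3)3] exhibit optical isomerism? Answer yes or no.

The six octahedral sites form three mutually perpendicular trans pairs.
There are 2 geometric isomers: NO2 mer; NO2 fac.
Each arrangement has an internal mirror plane or centre of symmetry, so none is chiral.

no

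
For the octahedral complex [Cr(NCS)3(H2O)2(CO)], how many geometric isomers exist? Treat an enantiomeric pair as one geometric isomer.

The six octahedral sites form three mutually perpendicular trans pairs.
There are 3 geometric isomers: NCS mer, H2O cis; NCS mer, H2O trans; NCS fac, H2O cis.

3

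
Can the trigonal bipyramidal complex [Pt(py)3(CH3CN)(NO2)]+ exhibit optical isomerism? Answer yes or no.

A trigonal bipyramid has two axial and three equatorial sites, which are chemically inequivalent.
There are 4 geometric isomers: CH3CN axial, NO2 axial; CH3CN axial, NO2 equatorial; CH3CN equatorial, NO2 axial; CH3CN equatorial, NO2 equatorial.
Each arrangement has an internal mirror plane or centre of symmetry, so none is chiral.

no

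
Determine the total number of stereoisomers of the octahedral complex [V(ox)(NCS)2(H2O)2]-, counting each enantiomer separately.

In an octahedral complex each vertex has one trans partner and four cis neighbours.
Each ox is bidentate and must span two cis positions.
Working through the distinct placements yields 3 geometric isomers: NCS cis, H2O trans; NCS cis, H2O cis (chiral); NCS trans, H2O cis.
One of these lacks any improper symmetry element and so occurs as an enantiomeric pair, giving 3 + 1 = 4 stereoisomers in total.

4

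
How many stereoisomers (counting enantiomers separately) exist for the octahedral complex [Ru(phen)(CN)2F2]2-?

4

In an octahedral complex each vertex has one trans partner and four cis neighbours.
Each phen is bidentate and must span two cis positions.
There are 3 geometric isomers: CN trans, F cis; CN cis, F cis (chiral); CN cis, F trans.
One of these lacks any improper symmetry element and so occurs as an enantiomeric pair, giving 3 + 1 = 4 stereoisomers in total.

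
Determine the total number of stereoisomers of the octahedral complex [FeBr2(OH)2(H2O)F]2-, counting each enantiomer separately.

In an octahedral complex each vertex has one trans partner and four cis neighbours.
Working through the distinct placements yields 6 geometric isomers: Br trans, OH trans; Br trans, OH cis; Br cis, OH trans; Br cis, OH cis (3 arrangements, 2 chiral).
Of these, 2 lack any improper symmetry element and so occur as enantiomeric pairs, giving 6 + 2 = 8 stereoisomers in total.

8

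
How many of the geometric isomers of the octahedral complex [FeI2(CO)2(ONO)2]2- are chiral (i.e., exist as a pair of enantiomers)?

In an octahedral complex each vertex has one trans partner and four cis neighbours.
The distinct arrangements are (5 in all): I trans, CO trans, ONO trans; I cis, CO trans, ONO cis; I cis, CO cis, ONO trans; I cis, CO cis, ONO cis (chiral); I trans, CO cis, ONO cis.
One of these lacks any improper symmetry element and so occurs as an enantiomeric pair, giving 5 + 1 = 6 stereoisomers in total.

1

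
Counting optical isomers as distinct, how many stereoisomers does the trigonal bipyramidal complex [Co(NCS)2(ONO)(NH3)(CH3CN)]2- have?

10

In a trigonal bipyramid the two axial positions differ from the three equatorial ones.
Systematic enumeration (placing each ligand type in turn and discarding arrangements equivalent by rotation or reflection) gives 7 geometric isomers.
Of these, 3 lack any improper symmetry element and so occur as enantiomeric pairs, giving 7 + 3 = 10 stereoisomers in total.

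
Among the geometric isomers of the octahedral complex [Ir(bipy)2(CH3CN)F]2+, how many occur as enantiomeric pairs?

In an octahedral complex each vertex has one trans partner and four cis neighbours.
Each bipy is bidentate and must span two cis positions.
Working through the distinct placements yields 2 geometric isomers: CH3CN and F mutually trans; CH3CN and F mutually cis (chiral).
One of these lacks any improper symmetry element and so occurs as an enantiomeric pair, giving 2 + 1 = 3 stereoisomers in total.

1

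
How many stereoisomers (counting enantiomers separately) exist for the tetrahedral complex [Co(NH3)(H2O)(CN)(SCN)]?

In a tetrahedral complex all four positions are equivalent and every pair of ligands is adjacent — there is no cis/trans distinction.
Only one geometric arrangement is possible; it has no improper symmetry element, so it exists as a pair of enantiomers (2 stereoisomers).

2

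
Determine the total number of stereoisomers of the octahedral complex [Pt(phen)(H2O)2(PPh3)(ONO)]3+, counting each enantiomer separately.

The six octahedral sites form three mutually perpendicular trans pairs.
Each phen is bidentate and must span two cis positions.
Working through the distinct placements yields 4 geometric isomers: H2O trans; H2O cis (3 arrangements, 2 chiral).
Of these, 2 lack any improper symmetry element and so occur as enantiomeric pairs, giving 4 + 2 = 6 stereoisomers in total.

6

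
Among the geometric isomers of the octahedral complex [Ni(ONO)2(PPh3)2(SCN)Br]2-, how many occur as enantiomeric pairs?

In an octahedral complex each vertex has one trans partner and four cis neighbours.
Working through the distinct placements yields 6 geometric isomers: ONO cis, PPh3 cis (3 arrangements, 2 chiral); ONO cis, PPh3 trans; ONO trans, PPh3 cis; ONO trans, PPh3 trans.
Of these, 2 lack any improper symmetry element and so occur as enantiomeric pairs, giving 6 + 2 = 8 stereoisomers in total.

2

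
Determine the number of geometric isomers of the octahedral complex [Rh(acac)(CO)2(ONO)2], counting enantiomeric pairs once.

3

Each acac is bidentate and must span two cis positions.
There are 3 geometric isomers: CO trans, ONO cis; CO cis, ONO cis (chiral); CO cis, ONO trans.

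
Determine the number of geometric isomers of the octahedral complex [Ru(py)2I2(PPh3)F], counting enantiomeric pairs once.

An octahedron has six vertices in three trans pairs; every non-trans pair is cis.
There are 6 geometric isomers: py trans, I cis; py cis, I cis (3 arrangements, 2 chiral); py trans, I trans; py cis, I trans.

6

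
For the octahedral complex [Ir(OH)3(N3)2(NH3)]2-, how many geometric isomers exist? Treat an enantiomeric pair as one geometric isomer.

3

An octahedron has six vertices in three trans pairs; every non-trans pair is cis.
There are 3 geometric isomers: OH mer, N3 trans; OH mer, N3 cis; OH fac, N3 cis.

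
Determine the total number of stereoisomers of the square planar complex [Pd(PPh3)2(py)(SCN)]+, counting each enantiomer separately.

A square has two trans pairs of vertices; adjacent vertices are cis.
The distinct arrangements are (2 in all): PPh3 cis; PPh3 trans.
Each arrangement has an internal mirror plane or centre of symmetry, so none is chiral.

2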